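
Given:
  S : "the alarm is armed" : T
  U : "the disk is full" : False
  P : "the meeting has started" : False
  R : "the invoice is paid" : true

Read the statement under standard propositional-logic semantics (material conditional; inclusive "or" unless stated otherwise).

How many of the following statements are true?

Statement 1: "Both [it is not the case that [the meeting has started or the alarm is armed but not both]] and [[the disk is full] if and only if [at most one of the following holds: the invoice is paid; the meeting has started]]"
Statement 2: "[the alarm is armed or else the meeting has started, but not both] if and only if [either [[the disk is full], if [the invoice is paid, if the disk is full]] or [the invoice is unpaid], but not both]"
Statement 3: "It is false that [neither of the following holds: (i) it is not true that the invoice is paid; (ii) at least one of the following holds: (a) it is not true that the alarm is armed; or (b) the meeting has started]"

0

Statement 1: This is ~(P xor S) & (U <-> (R nand P)).

P xor S = F xor T = T
~(P xor S) = ~T = F
R nand P = T nand F = T
U <-> (R nand P) = F <-> T = F
~(P xor S) & (U <-> (R nand P)) = F & F = F
So Statement 1 is false.

Statement 2: Formalization: (S xor P) <-> (((U -> R) -> U) xor ~R)

S xor P = T xor F = T
U -> R = F -> T = T
(U -> R) -> U = T -> F = F
~R = ~T = F
((U -> R) -> U) xor ~R = F xor F = F
(S xor P) <-> (((U -> R) -> U) xor ~R) = T <-> F = F
Hence Statement 2 is false.

Statement 3: In symbols: ~(~R nor (~S | P))

~R = ~T = F
~S = ~T = F
~S | P = F | F = F
~R nor (~S | P) = F nor F = T
~(~R nor (~S | P)) = ~T = F
Hence Statement 3 is false.

True statements: 0 (none).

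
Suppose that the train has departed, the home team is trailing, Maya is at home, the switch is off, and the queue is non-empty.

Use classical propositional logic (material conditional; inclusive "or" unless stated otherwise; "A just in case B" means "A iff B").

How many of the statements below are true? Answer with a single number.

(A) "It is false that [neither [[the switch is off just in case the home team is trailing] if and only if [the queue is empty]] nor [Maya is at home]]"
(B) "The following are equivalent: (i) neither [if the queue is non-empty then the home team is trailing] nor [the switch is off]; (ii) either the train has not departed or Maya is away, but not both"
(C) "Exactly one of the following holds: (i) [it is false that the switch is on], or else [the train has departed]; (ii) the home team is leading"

Let S = "the switch is on" (F), Q = "the home team is leading" (F), U = "the queue is empty" (F), R = "Maya is at home" (T), P = "the train has departed" (T).

(A): This is ¬(((¬S ↔ ¬Q) ↔ U) ↓ R).

¬S = ¬F = T
¬Q = ¬F = T
¬S ↔ ¬Q = T ↔ T = T
(¬S ↔ ¬Q) ↔ U = T ↔ F = F
((¬S ↔ ¬Q) ↔ U) ↓ R = F ↓ T = F
¬(((¬S ↔ ¬Q) ↔ U) ↓ R) = ¬F = T
So (A) is true.

(B): Parsed as ((¬U → ¬Q) ↓ ¬S) ↔ (¬P ⊕ ¬R)

¬U = ¬F = T
¬Q = ¬F = T
¬U → ¬Q = T → T = T
¬S = ¬F = T
(¬U → ¬Q) ↓ ¬S = T ↓ T = F
¬P = ¬T = F
¬R = ¬T = F
¬P ⊕ ¬R = F ⊕ F = F
((¬U → ¬Q) ↓ ¬S) ↔ (¬P ⊕ ¬R) = F ↔ F = T
Thus (B) is true.

(C): Parsed as (¬S ∨ P) ⊕ Q

¬S = ¬F = T
¬S ∨ P = T ∨ T = T
(¬S ∨ P) ⊕ Q = T ⊕ F = T
So (C) is true.

3 of the 3 statements are true ((A), (B), (C)).

3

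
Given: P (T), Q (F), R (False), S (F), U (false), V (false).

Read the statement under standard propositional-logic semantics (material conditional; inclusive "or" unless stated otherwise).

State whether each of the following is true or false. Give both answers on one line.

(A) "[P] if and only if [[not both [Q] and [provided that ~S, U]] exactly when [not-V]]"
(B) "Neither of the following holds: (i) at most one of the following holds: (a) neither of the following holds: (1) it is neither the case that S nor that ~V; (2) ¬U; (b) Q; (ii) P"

(A) True / (B) False

(A): Formalization: P ↔ ((Q ↑ (¬S → U)) ↔ ¬V)

¬S = ¬F = T
¬S → U = T → F = F
Q ↑ (¬S → U) = F ↑ F = T
¬V = ¬F = T
(Q ↑ (¬S → U)) ↔ ¬V = T ↔ T = T
P ↔ ((Q ↑ (¬S → U)) ↔ ¬V) = T ↔ T = T
Thus (A) is true.

(B): Parsed as (((S ↓ ¬V) ↓ ¬U) ↑ Q) ↓ P

¬V = ¬F = T
S ↓ ¬V = F ↓ T = F
¬U = ¬F = T
(S ↓ ¬V) ↓ ¬U = F ↓ T = F
((S ↓ ¬V) ↓ ¬U) ↑ Q = F ↑ F = T
(((S ↓ ¬V) ↓ ¬U) ↑ Q) ↓ P = T ↓ T = F
So (B) is false.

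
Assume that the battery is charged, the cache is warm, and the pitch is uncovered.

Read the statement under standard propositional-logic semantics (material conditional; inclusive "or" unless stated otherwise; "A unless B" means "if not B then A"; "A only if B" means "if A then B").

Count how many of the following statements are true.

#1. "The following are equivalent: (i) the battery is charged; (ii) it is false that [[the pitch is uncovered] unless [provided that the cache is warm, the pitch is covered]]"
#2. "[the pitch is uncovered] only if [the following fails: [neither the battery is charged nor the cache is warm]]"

Let P = "the battery is charged" (T), G = "the pitch is covered" (F), N = "the cache is warm" (T).

#1: Parsed as P ↔ ¬(¬G ∨ (N → G))

¬G = ¬F = T
N → G = T → F = F
¬G ∨ (N → G) = T ∨ F = T
¬(¬G ∨ (N → G)) = ¬T = F
P ↔ ¬(¬G ∨ (N → G)) = T ↔ F = F
So #1 is false.

#2: Parsed as ¬G → ¬(P ↓ N)

¬G = ¬F = T
P ↓ N = T ↓ T = F
¬(P ↓ N) = ¬F = T
¬G → ¬(P ↓ N) = T → T = T
Hence #2 is true.

True statements: 1 (#2).

1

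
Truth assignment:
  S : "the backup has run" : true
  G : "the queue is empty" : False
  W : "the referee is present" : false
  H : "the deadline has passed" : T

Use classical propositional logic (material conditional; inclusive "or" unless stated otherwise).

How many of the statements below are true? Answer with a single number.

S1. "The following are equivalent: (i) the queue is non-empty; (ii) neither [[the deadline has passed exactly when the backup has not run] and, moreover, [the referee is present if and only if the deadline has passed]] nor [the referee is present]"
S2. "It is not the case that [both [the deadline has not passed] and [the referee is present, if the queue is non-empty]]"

S1: Formalization: ~G <-> (((H <-> ~S) & (W <-> H)) nor W)

~G = ~F = T
~S = ~T = F
H <-> ~S = T <-> F = F
W <-> H = F <-> T = F
(H <-> ~S) & (W <-> H) = F & F = F
((H <-> ~S) & (W <-> H)) nor W = F nor F = T
~G <-> (((H <-> ~S) & (W <-> H)) nor W) = T <-> T = T
So S1 is true.

S2: Parsed as ~(~H & (~G -> W))

~H = ~T = F
~G = ~F = T
~G -> W = T -> F = F
~H & (~G -> W) = F & F = F
~(~H & (~G -> W)) = ~F = T
Hence S2 is true.

True statements: 2 (S1, S2).

2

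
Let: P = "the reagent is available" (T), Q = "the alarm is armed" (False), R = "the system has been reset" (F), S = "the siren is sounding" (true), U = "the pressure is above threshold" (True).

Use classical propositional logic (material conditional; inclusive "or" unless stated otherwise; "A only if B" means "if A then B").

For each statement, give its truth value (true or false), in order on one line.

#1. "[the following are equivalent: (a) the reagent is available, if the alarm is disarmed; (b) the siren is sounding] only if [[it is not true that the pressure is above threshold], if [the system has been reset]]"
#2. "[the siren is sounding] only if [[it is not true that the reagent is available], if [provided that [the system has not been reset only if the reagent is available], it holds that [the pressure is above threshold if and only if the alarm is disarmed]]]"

#1 true, #2 false

#1: In symbols: ((¬Q → P) ↔ S) → (R → ¬U)

¬Q = ¬F = T
¬Q → P = T → T = T
(¬Q → P) ↔ S = T ↔ T = T
¬U = ¬T = F
R → ¬U = F → F = T
((¬Q → P) ↔ S) → (R → ¬U) = T → T = T
Hence #1 is true.

#2: This is S → (((¬R → P) → (U ↔ ¬Q)) → ¬P).

¬R = ¬F = T
¬R → P = T → T = T
¬Q = ¬F = T
U ↔ ¬Q = T ↔ T = T
(¬R → P) → (U ↔ ¬Q) = T → T = T
¬P = ¬T = F
((¬R → P) → (U ↔ ¬Q)) → ¬P = T → F = F
S → (((¬R → P) → (U ↔ ¬Q)) → ¬P) = T → F = F
So #2 is false.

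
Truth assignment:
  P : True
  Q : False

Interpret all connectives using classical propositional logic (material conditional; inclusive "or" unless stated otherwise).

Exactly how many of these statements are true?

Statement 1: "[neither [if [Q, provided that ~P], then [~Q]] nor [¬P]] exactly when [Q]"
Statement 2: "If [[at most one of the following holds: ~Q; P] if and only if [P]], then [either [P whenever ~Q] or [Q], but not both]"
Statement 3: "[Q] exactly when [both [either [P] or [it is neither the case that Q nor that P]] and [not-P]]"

Statement 1: Parsed as (((not P -> Q) -> not Q) nor not P) iff Q

not P = not True = False
not P -> Q = False -> False = True
not Q = not False = True
(not P -> Q) -> not Q = True -> True = True
not P = not True = False
((not P -> Q) -> not Q) nor not P = True nor False = False
(((not P -> Q) -> not Q) nor not P) iff Q = False iff False = True
Thus Statement 1 is true.

Statement 2: Parsed as ((not Q nand P) iff P) -> ((not Q -> P) xor Q)

not Q = not False = True
not Q nand P = True nand True = False
(not Q nand P) iff P = False iff True = False
not Q = not False = True
not Q -> P = True -> True = True
(not Q -> P) xor Q = True xor False = True
((not Q nand P) iff P) -> ((not Q -> P) xor Q) = False -> True = True
Hence Statement 2 is true.

Statement 3: In symbols: Q iff ((P or (Q nor P)) and not P)

Q nor P = False nor True = False
P or (Q nor P) = True or False = True
not P = not True = False
(P or (Q nor P)) and not P = True and False = False
Q iff ((P or (Q nor P)) and not P) = False iff False = True
Hence Statement 3 is true.

Count: 3.

3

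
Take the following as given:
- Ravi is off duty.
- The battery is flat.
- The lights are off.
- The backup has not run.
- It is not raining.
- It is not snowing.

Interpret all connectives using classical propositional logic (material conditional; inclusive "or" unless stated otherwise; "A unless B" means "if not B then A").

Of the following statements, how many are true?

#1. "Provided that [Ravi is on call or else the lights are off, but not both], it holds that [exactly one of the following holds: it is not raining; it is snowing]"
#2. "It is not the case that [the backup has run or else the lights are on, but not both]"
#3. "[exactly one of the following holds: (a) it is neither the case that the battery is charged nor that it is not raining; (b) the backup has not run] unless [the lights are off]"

Let N = "Ravi is on call" (False), M = "the lights are on" (False), W = "it is raining" (False), D = "it is snowing" (False), P = "the backup has run" (False), Q = "the battery is charged" (False).

#1: In symbols: (N xor not M) -> (not W xor D)

not M = not False = True
N xor not M = False xor True = True
not W = not False = True
not W xor D = True xor False = True
(N xor not M) -> (not W xor D) = True -> True = True
Hence #1 is true.

#2: In symbols: not (P xor M)

P xor M = False xor False = False
not (P xor M) = not False = True
Thus #2 is true.

#3: This is ((Q nor not W) xor not P) or not M.

not W = not False = True
Q nor not W = False nor True = False
not P = not False = True
(Q nor not W) xor not P = False xor True = True
not M = not False = True
((Q nor not W) xor not P) or not M = True or True = True
So #3 is true.

3 of the 3 statements are true.

3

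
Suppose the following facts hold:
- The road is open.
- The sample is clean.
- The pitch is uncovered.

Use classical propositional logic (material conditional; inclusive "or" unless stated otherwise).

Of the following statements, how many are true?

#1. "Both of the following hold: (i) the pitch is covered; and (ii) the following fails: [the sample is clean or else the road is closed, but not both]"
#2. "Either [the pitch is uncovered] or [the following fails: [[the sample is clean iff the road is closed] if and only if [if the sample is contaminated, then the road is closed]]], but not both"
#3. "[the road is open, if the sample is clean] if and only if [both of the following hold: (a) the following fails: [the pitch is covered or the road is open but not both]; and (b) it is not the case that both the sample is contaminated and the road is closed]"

0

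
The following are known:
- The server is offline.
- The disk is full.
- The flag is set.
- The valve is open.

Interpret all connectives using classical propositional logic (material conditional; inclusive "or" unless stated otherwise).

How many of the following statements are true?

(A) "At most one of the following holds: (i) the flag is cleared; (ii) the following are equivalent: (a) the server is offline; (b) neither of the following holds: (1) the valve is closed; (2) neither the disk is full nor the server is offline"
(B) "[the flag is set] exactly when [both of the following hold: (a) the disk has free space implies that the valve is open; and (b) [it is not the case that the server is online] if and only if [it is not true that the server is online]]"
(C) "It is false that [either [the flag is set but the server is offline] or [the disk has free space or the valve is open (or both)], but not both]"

3

Let R = "the flag is set" (T), P = "the server is online" (F), S = "the valve is open" (T), Q = "the disk is full" (T).

(A): Parsed as ¬R ↑ (¬P ↔ (¬S ↓ (Q ↓ ¬P)))

¬R = ¬T = F
¬P = ¬F = T
¬S = ¬T = F
¬P = ¬F = T
Q ↓ ¬P = T ↓ T = F
¬S ↓ (Q ↓ ¬P) = F ↓ F = T
¬P ↔ (¬S ↓ (Q ↓ ¬P)) = T ↔ T = T
¬R ↑ (¬P ↔ (¬S ↓ (Q ↓ ¬P))) = F ↑ T = T
So (A) is true.

(B): Formalization: R ↔ ((¬Q → S) ∧ (¬P ↔ ¬P))

¬Q = ¬T = F
¬Q → S = F → T = T
¬P = ¬F = T
¬P = ¬F = T
¬P ↔ ¬P = T ↔ T = T
(¬Q → S) ∧ (¬P ↔ ¬P) = T ∧ T = T
R ↔ ((¬Q → S) ∧ (¬P ↔ ¬P)) = T ↔ T = T
So (B) is true.

(C): This is ¬((R ∧ ¬P) ⊕ (¬Q ∨ S)).

¬P = ¬F = T
R ∧ ¬P = T ∧ T = T
¬Q = ¬T = F
¬Q ∨ S = F ∨ T = T
(R ∧ ¬P) ⊕ (¬Q ∨ S) = T ⊕ T = F
¬((R ∧ ¬P) ⊕ (¬Q ∨ S)) = ¬F = T
Thus (C) is true.

True statements: 3.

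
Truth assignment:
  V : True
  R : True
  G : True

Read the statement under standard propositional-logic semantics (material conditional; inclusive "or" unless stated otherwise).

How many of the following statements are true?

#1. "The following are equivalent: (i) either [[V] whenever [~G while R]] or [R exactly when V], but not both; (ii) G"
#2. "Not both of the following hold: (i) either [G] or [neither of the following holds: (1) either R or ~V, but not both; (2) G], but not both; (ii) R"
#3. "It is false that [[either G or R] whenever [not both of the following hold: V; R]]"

#1: Formalization: (((not G and R) -> V) xor (R iff V)) iff G

not G = not True = False
not G and R = False and True = False
(not G and R) -> V = False -> True = True
R iff V = True iff True = True
((not G and R) -> V) xor (R iff V) = True xor True = False
(((not G and R) -> V) xor (R iff V)) iff G = False iff True = False
So #1 is false.

#2: Formalization: (G xor ((R xor not V) nor G)) nand R

not V = not True = False
R xor not V = True xor False = True
(R xor not V) nor G = True nor True = False
G xor ((R xor not V) nor G) = True xor False = True
(G xor ((R xor not V) nor G)) nand R = True nand True = False
So #2 is false.

#3: In symbols: not ((V nand R) -> (G or R))

V nand R = True nand True = False
G or R = True or True = True
(V nand R) -> (G or R) = False -> True = True
not ((V nand R) -> (G or R)) = not True = False
So #3 is false.

0 of the 3 statements are true (none).

0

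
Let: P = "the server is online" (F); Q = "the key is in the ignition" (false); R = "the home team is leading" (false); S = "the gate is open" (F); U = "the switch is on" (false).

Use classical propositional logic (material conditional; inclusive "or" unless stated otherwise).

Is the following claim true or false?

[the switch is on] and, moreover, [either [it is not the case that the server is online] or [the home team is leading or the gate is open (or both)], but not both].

The statement is false.

Parsed as U and (not P xor (R or S))

not P = not False = True
R or S = False or False = False
not P xor (R or S) = True xor False = True
U and (not P xor (R or S)) = False and True = False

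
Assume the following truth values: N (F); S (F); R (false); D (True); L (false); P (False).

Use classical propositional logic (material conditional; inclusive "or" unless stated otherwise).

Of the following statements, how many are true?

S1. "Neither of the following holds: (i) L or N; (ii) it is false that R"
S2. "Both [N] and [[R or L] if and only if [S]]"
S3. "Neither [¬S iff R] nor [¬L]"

0

S1: Parsed as (L ∨ N) ↓ ¬R

L ∨ N = F ∨ F = F
¬R = ¬F = T
(L ∨ N) ↓ ¬R = F ↓ T = F
So S1 is false.

S2: Parsed as N ∧ ((R ∨ L) ↔ S)

R ∨ L = F ∨ F = F
(R ∨ L) ↔ S = F ↔ F = T
N ∧ ((R ∨ L) ↔ S) = F ∧ T = F
So S2 is false.

S3: Formalization: (¬S ↔ R) ↓ ¬L

¬S = ¬F = T
¬S ↔ R = T ↔ F = F
¬L = ¬F = T
(¬S ↔ R) ↓ ¬L = F ↓ T = F
Hence S3 is false.

Count: 0.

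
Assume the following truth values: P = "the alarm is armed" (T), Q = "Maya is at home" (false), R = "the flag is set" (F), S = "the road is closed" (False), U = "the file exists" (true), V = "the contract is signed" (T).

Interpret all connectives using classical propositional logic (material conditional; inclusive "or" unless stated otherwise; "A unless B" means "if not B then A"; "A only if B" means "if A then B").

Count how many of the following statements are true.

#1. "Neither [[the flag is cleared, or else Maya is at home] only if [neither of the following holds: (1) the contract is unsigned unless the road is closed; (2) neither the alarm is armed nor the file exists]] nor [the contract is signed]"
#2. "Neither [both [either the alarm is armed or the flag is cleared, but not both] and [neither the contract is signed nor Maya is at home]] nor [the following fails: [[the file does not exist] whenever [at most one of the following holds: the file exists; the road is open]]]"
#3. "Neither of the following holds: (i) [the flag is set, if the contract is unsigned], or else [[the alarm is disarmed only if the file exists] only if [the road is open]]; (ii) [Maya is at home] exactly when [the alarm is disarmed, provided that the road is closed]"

#1: In symbols: ((¬R ∨ Q) → ((¬V ∨ S) ↓ (P ↓ U))) ↓ V

¬R = ¬F = T
¬R ∨ Q = T ∨ F = T
¬V = ¬T = F
¬V ∨ S = F ∨ F = F
P ↓ U = T ↓ T = F
(¬V ∨ S) ↓ (P ↓ U) = F ↓ F = T
(¬R ∨ Q) → ((¬V ∨ S) ↓ (P ↓ U)) = T → T = T
((¬R ∨ Q) → ((¬V ∨ S) ↓ (P ↓ U))) ↓ V = T ↓ T = F
So #1 is false.

#2: This is ((P ⊕ ¬R) ∧ (V ↓ Q)) ↓ ¬((U ↑ ¬S) → ¬U).

¬R = ¬F = T
P ⊕ ¬R = T ⊕ T = F
V ↓ Q = T ↓ F = F
(P ⊕ ¬R) ∧ (V ↓ Q) = F ∧ F = F
¬S = ¬F = T
U ↑ ¬S = T ↑ T = F
¬U = ¬T = F
(U ↑ ¬S) → ¬U = F → F = T
¬((U ↑ ¬S) → ¬U) = ¬T = F
((P ⊕ ¬R) ∧ (V ↓ Q)) ↓ ¬((U ↑ ¬S) → ¬U) = F ↓ F = T
Thus #2 is true.

#3: In symbols: ((¬V → R) ∨ ((¬P → U) → ¬S)) ↓ (Q ↔ (S → ¬P))

¬V = ¬T = F
¬V → R = F → F = T
¬P = ¬T = F
¬P → U = F → T = T
¬S = ¬F = T
(¬P → U) → ¬S = T → T = T
(¬V → R) ∨ ((¬P → U) → ¬S) = T ∨ T = T
¬P = ¬T = F
S → ¬P = F → F = T
Q ↔ (S → ¬P) = F ↔ T = F
((¬V → R) ∨ ((¬P → U) → ¬S)) ↓ (Q ↔ (S → ¬P)) = T ↓ F = F
So #3 is false.

True statements: 1 (#2).

1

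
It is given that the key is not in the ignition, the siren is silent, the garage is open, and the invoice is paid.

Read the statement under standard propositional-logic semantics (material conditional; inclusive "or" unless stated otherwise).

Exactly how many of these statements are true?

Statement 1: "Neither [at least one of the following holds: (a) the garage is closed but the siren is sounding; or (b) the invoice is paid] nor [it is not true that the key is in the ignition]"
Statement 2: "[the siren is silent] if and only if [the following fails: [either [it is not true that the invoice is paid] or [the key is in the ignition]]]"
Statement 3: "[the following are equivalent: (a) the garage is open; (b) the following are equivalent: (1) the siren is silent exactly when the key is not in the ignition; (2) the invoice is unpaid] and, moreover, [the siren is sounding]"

Let S = "the garage is closed" (False), P = "the siren is sounding" (False), U = "the invoice is paid" (True), N = "the key is in the ignition" (False).

Statement 1: Formalization: ((S and P) or U) nor not N

S and P = False and False = False
(S and P) or U = False or True = True
not N = not False = True
((S and P) or U) nor not N = True nor True = False
So Statement 1 is false.

Statement 2: In symbols: not P iff not (not U or N)

not P = not False = True
not U = not True = False
not U or N = False or False = False
not (not U or N) = not False = True
not P iff not (not U or N) = True iff True = True
Thus Statement 2 is true.

Statement 3: In symbols: (not S iff ((not P iff not N) iff not U)) and P

not S = not False = True
not P = not False = True
not N = not False = True
not P iff not N = True iff True = True
not U = not True = False
(not P iff not N) iff not U = True iff False = False
not S iff ((not P iff not N) iff not U) = True iff False = False
(not S iff ((not P iff not N) iff not U)) and P = False and False = False
Hence Statement 3 is false.

Count: 1.

1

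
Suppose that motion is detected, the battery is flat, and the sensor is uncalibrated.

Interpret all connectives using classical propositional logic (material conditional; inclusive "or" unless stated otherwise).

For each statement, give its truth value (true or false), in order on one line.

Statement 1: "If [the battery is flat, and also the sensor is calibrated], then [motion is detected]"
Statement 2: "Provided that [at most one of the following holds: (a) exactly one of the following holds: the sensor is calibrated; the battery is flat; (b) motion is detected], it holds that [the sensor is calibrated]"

Statement 1 True / Statement 2 True

Let Q = "the battery is charged" (False), R = "the sensor is calibrated" (False), P = "motion is detected" (True).

Statement 1: In symbols: (not Q and R) -> P

not Q = not False = True
not Q and R = True and False = False
(not Q and R) -> P = False -> True = True
So Statement 1 is true.

Statement 2: Formalization: ((R xor not Q) nand P) -> R

not Q = not False = True
R xor not Q = False xor True = True
(R xor not Q) nand P = True nand True = False
((R xor not Q) nand P) -> R = False -> False = True
So Statement 2 is true.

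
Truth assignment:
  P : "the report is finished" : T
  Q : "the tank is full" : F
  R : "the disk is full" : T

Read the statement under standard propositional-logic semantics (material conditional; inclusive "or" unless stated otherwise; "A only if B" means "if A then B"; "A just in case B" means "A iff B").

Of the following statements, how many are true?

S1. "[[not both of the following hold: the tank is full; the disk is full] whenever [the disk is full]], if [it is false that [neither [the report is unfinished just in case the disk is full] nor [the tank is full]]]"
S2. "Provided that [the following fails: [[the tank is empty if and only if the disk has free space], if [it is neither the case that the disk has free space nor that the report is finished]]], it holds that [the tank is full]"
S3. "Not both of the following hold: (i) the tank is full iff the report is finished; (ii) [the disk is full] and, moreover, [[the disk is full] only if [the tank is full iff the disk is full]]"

3

S1: Formalization: ~((~P <-> R) nor Q) -> (R -> (Q nand R))

~P = ~T = F
~P <-> R = F <-> T = F
(~P <-> R) nor Q = F nor F = T
~((~P <-> R) nor Q) = ~T = F
Q nand R = F nand T = T
R -> (Q nand R) = T -> T = T
~((~P <-> R) nor Q) -> (R -> (Q nand R)) = F -> T = T
Thus S1 is true.

S2: This is ~((~R nor P) -> (~Q <-> ~R)) -> Q.

~R = ~T = F
~R nor P = F nor T = F
~Q = ~F = T
~R = ~T = F
~Q <-> ~R = T <-> F = F
(~R nor P) -> (~Q <-> ~R) = F -> F = T
~((~R nor P) -> (~Q <-> ~R)) = ~T = F
~((~R nor P) -> (~Q <-> ~R)) -> Q = F -> F = T
Hence S2 is true.

S3: Formalization: (Q <-> P) nand (R & (R -> (Q <-> R)))

Q <-> P = F <-> T = F
Q <-> R = F <-> T = F
R -> (Q <-> R) = T -> F = F
R & (R -> (Q <-> R)) = T & F = F
(Q <-> P) nand (R & (R -> (Q <-> R))) = F nand F = T
So S3 is true.

Count: 3.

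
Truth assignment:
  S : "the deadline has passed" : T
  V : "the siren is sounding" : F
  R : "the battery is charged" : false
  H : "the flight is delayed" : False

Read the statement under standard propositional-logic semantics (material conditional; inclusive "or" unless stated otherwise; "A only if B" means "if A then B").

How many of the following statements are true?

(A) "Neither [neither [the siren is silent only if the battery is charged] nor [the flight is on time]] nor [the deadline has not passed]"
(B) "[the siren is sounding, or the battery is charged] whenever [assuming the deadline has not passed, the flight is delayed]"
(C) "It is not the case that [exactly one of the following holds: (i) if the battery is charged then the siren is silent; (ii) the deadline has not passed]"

1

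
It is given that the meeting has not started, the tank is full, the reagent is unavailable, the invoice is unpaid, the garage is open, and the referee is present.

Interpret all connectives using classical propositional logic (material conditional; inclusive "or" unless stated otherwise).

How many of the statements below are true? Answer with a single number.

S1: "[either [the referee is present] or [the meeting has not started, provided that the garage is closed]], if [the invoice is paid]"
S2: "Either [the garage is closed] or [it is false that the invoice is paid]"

2

Let S = "the invoice is paid" (F), V = "the referee is present" (T), U = "the garage is closed" (F), P = "the meeting has started" (F).

S1: Parsed as S -> (V | (U -> ~P))

~P = ~F = T
U -> ~P = F -> T = T
V | (U -> ~P) = T | T = T
S -> (V | (U -> ~P)) = F -> T = T
Hence S1 is true.

S2: This is U | ~S.

~S = ~F = T
U | ~S = F | T = T
So S2 is true.

Count: 2.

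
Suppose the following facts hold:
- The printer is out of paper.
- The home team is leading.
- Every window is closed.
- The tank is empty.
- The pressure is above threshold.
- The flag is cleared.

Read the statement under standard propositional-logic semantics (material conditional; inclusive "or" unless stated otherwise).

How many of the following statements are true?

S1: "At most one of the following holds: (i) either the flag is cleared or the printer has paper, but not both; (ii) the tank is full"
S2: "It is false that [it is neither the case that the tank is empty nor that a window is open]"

Let W = "the flag is set" (False), D = "the printer has paper" (False), N = "the tank is full" (False), Q = "a window is open" (False).

S1: In symbols: (not W xor D) nand N

not W = not False = True
not W xor D = True xor False = True
(not W xor D) nand N = True nand False = True
Thus S1 is true.

S2: In symbols: not (not N nor Q)

not N = not False = True
not N nor Q = True nor False = False
not (not N nor Q) = not False = True
Hence S2 is true.

2 of the 2 statements are true (S1, S2).

2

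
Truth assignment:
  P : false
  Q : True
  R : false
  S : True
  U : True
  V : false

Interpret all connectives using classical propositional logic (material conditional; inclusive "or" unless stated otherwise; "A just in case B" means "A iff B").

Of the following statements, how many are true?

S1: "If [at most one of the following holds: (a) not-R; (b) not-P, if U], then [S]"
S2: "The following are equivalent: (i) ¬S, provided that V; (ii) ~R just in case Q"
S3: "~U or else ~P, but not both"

3

S1: This is (¬R ↑ (U → ¬P)) → S.

¬R = ¬F = T
¬P = ¬F = T
U → ¬P = T → T = T
¬R ↑ (U → ¬P) = T ↑ T = F
(¬R ↑ (U → ¬P)) → S = F → T = T
Thus S1 is true.

S2: Parsed as (V → ¬S) ↔ (¬R ↔ Q)

¬S = ¬T = F
V → ¬S = F → F = T
¬R = ¬F = T
¬R ↔ Q = T ↔ T = T
(V → ¬S) ↔ (¬R ↔ Q) = T ↔ T = T
Hence S2 is true.

S3: This is ¬U ⊕ ¬P.

¬U = ¬T = F
¬P = ¬F = T
¬U ⊕ ¬P = F ⊕ T = T
Thus S3 is true.

Count: 3.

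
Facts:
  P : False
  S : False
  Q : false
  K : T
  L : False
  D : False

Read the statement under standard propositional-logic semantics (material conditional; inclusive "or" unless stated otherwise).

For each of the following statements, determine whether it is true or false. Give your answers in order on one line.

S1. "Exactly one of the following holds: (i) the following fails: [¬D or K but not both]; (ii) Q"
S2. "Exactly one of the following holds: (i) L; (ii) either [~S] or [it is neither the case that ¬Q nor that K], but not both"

S1: This is ~(~D xor K) xor Q.

~D = ~F = T
~D xor K = T xor T = F
~(~D xor K) = ~F = T
~(~D xor K) xor Q = T xor F = T
So S1 is true.

S2: Parsed as L xor (~S xor (~Q nor K))

~S = ~F = T
~Q = ~F = T
~Q nor K = T nor T = F
~S xor (~Q nor K) = T xor F = T
L xor (~S xor (~Q nor K)) = F xor T = T
Hence S2 is true.

S1 True, S2 True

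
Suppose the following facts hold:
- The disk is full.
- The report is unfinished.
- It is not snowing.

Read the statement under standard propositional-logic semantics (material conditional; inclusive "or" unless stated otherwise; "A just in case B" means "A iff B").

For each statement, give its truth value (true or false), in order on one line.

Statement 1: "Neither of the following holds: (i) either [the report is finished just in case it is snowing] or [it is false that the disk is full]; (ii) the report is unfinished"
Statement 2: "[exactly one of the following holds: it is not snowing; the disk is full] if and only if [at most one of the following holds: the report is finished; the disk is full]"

Let Q = "the report is finished" (F), R = "it is snowing" (F), P = "the disk is full" (T).

Statement 1: Parsed as ((Q ↔ R) ∨ ¬P) ↓ ¬Q

Q ↔ R = F ↔ F = T
¬P = ¬T = F
(Q ↔ R) ∨ ¬P = T ∨ F = T
¬Q = ¬F = T
((Q ↔ R) ∨ ¬P) ↓ ¬Q = T ↓ T = F
Thus Statement 1 is false.

Statement 2: Formalization: (¬R ⊕ P) ↔ (Q ↑ P)

¬R = ¬F = T
¬R ⊕ P = T ⊕ T = F
Q ↑ P = F ↑ T = T
(¬R ⊕ P) ↔ (Q ↑ P) = F ↔ T = F
Hence Statement 2 is false.

Statement 1 False / Statement 2 False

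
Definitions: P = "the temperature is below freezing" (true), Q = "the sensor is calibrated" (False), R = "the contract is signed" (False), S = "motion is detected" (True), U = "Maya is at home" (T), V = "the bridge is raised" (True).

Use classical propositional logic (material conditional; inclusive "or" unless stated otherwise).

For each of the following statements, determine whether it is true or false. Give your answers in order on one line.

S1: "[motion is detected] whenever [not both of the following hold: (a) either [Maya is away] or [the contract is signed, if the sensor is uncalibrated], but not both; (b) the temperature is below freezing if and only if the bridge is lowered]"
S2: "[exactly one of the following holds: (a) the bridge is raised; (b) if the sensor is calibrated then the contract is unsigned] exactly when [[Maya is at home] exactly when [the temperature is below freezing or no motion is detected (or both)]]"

S1 True, S2 False

S1: Formalization: ((¬U ⊕ (¬Q → R)) ↑ (P ↔ ¬V)) → S

¬U = ¬T = F
¬Q = ¬F = T
¬Q → R = T → F = F
¬U ⊕ (¬Q → R) = F ⊕ F = F
¬V = ¬T = F
P ↔ ¬V = T ↔ F = F
(¬U ⊕ (¬Q → R)) ↑ (P ↔ ¬V) = F ↑ F = T
((¬U ⊕ (¬Q → R)) ↑ (P ↔ ¬V)) → S = T → T = T
So S1 is true.

S2: In symbols: (V ⊕ (Q → ¬R)) ↔ (U ↔ (P ∨ ¬S))

¬R = ¬F = T
Q → ¬R = F → T = T
V ⊕ (Q → ¬R) = T ⊕ T = F
¬S = ¬T = F
P ∨ ¬S = T ∨ F = T
U ↔ (P ∨ ¬S) = T ↔ T = T
(V ⊕ (Q → ¬R)) ↔ (U ↔ (P ∨ ¬S)) = F ↔ T = F
Hence S2 is false.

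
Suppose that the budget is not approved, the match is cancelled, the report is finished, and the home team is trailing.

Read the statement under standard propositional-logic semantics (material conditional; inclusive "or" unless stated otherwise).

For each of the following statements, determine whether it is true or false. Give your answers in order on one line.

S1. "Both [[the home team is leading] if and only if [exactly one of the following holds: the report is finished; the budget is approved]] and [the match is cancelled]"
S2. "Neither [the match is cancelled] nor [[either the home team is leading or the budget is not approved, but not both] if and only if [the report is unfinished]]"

S1 false, S2 false

Let L = "the home team is leading" (F), U = "the report is finished" (T), D = "the budget is approved" (F), G = "the match is cancelled" (T).

S1: Formalization: (L ↔ (U ⊕ D)) ∧ G

U ⊕ D = T ⊕ F = T
L ↔ (U ⊕ D) = F ↔ T = F
(L ↔ (U ⊕ D)) ∧ G = F ∧ T = F
Hence S1 is false.

S2: In symbols: G ↓ ((L ⊕ ¬D) ↔ ¬U)

¬D = ¬F = T
L ⊕ ¬D = F ⊕ T = T
¬U = ¬T = F
(L ⊕ ¬D) ↔ ¬U = T ↔ F = F
G ↓ ((L ⊕ ¬D) ↔ ¬U) = T ↓ F = F
So S2 is false.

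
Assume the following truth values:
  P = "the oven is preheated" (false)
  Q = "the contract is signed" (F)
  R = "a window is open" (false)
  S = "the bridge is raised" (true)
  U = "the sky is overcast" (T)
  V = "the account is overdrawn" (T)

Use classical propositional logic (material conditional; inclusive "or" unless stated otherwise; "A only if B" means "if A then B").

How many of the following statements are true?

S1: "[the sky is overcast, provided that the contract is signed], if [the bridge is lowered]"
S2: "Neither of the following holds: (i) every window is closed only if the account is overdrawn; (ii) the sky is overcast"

1

S1: This is ~S -> (Q -> U).

~S = ~T = F
Q -> U = F -> T = T
~S -> (Q -> U) = F -> T = T
So S1 is true.

S2: Parsed as (~R -> V) nor U

~R = ~F = T
~R -> V = T -> T = T
(~R -> V) nor U = T nor T = F
Thus S2 is false.

Count: 1.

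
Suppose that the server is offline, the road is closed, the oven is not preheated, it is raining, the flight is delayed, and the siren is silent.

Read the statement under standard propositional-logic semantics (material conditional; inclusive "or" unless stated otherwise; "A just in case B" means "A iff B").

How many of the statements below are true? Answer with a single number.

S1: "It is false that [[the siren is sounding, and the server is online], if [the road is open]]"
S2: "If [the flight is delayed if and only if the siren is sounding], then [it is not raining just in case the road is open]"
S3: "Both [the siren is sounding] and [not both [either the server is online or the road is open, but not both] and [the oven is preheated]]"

Let N = "the road is closed" (True), H = "the siren is sounding" (False), K = "the server is online" (False), U = "the flight is delayed" (True), R = "it is raining" (True), G = "the oven is preheated" (False).

S1: Parsed as not (not N -> (H and K))

not N = not True = False
H and K = False and False = False
not N -> (H and K) = False -> False = True
not (not N -> (H and K)) = not True = False
Hence S1 is false.

S2: Parsed as (U iff H) -> (not R iff not N)

U iff H = True iff False = False
not R = not True = False
not N = not True = False
not R iff not N = False iff False = True
(U iff H) -> (not R iff not N) = False -> True = True
So S2 is true.

S3: This is H and ((K xor not N) nand G).

not N = not True = False
K xor not N = False xor False = False
(K xor not N) nand G = False nand False = True
H and ((K xor not N) nand G) = False and True = False
So S3 is false.

Count: 1.

1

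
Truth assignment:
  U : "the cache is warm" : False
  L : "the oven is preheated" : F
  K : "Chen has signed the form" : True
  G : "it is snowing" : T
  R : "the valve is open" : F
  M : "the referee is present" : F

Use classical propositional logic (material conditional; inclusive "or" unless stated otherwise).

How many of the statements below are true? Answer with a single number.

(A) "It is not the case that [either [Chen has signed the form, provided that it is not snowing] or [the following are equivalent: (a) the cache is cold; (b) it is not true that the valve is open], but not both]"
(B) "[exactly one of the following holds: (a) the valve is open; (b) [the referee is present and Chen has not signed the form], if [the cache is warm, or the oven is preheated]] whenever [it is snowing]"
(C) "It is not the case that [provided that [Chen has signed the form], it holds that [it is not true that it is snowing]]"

(A): Parsed as not ((not G -> K) xor (not U iff not R))

not G = not True = False
not G -> K = False -> True = True
not U = not False = True
not R = not False = True
not U iff not R = True iff True = True
(not G -> K) xor (not U iff not R) = True xor True = False
not ((not G -> K) xor (not U iff not R)) = not False = True
Hence (A) is true.

(B): In symbols: G -> (R xor ((U or L) -> (M and not K)))

U or L = False or False = False
not K = not True = False
M and not K = False and False = False
(U or L) -> (M and not K) = False -> False = True
R xor ((U or L) -> (M and not K)) = False xor True = True
G -> (R xor ((U or L) -> (M and not K))) = True -> True = True
So (B) is true.

(C): Parsed as not (K -> not G)

not G = not True = False
K -> not G = True -> False = False
not (K -> not G) = not False = True
So (C) is true.

Count: 3.

3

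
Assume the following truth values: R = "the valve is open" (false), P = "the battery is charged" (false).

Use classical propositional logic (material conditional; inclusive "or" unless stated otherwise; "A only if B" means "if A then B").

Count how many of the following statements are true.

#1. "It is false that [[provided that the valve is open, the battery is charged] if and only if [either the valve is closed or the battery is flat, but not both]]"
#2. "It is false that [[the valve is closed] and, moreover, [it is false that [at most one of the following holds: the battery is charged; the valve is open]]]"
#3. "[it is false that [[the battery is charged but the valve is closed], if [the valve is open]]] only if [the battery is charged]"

#1: In symbols: ~((R -> P) <-> (~R xor ~P))

R -> P = F -> F = T
~R = ~F = T
~P = ~F = T
~R xor ~P = T xor T = F
(R -> P) <-> (~R xor ~P) = T <-> F = F
~((R -> P) <-> (~R xor ~P)) = ~F = T
Hence #1 is true.

#2: Formalization: ~(~R & ~(P nand R))

~R = ~F = T
P nand R = F nand F = T
~(P nand R) = ~T = F
~R & ~(P nand R) = T & F = F
~(~R & ~(P nand R)) = ~F = T
Thus #2 is true.

#3: This is ~(R -> (P & ~R)) -> P.

~R = ~F = T
P & ~R = F & T = F
R -> (P & ~R) = F -> F = T
~(R -> (P & ~R)) = ~T = F
~(R -> (P & ~R)) -> P = F -> F = T
Hence #3 is true.

True statements: 3.

3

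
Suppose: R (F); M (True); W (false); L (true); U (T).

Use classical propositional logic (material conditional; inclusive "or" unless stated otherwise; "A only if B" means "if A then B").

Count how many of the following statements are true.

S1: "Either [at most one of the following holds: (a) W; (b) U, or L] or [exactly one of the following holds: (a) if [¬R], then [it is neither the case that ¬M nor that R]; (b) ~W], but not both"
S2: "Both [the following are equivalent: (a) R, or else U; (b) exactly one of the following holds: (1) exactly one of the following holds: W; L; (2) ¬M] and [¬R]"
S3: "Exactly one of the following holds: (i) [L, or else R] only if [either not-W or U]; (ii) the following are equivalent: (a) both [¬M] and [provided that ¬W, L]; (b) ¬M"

2

S1: Formalization: (W nand (U or L)) xor ((not R -> (not M nor R)) xor not W)

U or L = True or True = True
W nand (U or L) = False nand True = True
not R = not False = True
not M = not True = False
not M nor R = False nor False = True
not R -> (not M nor R) = True -> True = True
not W = not False = True
(not R -> (not M nor R)) xor not W = True xor True = False
(W nand (U or L)) xor ((not R -> (not M nor R)) xor not W) = True xor False = True
So S1 is true.

S2: Parsed as ((R or U) iff ((W xor L) xor not M)) and not R

R or U = False or True = True
W xor L = False xor True = True
not M = not True = False
(W xor L) xor not M = True xor False = True
(R or U) iff ((W xor L) xor not M) = True iff True = True
not R = not False = True
((R or U) iff ((W xor L) xor not M)) and not R = True and True = True
Thus S2 is true.

S3: Parsed as ((L or R) -> (not W or U)) xor ((not M and (not W -> L)) iff not M)

L or R = True or False = True
not W = not False = True
not W or U = True or True = True
(L or R) -> (not W or U) = True -> True = True
not M = not True = False
not W = not False = True
not W -> L = True -> True = True
not M and (not W -> L) = False and True = False
not M = not True = False
(not M and (not W -> L)) iff not M = False iff False = True
((L or R) -> (not W or U)) xor ((not M and (not W -> L)) iff not M) = True xor True = False
So S3 is false.

Count: 2.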